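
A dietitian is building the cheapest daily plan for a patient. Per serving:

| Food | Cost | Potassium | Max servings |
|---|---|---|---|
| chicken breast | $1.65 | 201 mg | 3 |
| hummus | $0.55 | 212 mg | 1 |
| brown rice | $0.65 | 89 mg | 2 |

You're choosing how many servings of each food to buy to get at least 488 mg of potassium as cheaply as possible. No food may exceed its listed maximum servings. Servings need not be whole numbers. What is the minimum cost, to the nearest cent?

$2.65

Cost per mg of potassium: hummus $0.0026, brown rice $0.0073, chicken breast $0.0082.
Take 1 serving of hummus: +212.0 mg potassium for $0.55 (total $0.55, still need 276.0 mg).
Take 2 servings of brown rice: +178.0 mg potassium for $1.30 (total $1.85, still need 98.0 mg).
Take 0.4876 servings of chicken breast: +98.0 mg potassium for $0.80 (total $2.65, still need 0.0 mg).
Filling from the cheapest source first is optimal under one linear minimum: $2.65.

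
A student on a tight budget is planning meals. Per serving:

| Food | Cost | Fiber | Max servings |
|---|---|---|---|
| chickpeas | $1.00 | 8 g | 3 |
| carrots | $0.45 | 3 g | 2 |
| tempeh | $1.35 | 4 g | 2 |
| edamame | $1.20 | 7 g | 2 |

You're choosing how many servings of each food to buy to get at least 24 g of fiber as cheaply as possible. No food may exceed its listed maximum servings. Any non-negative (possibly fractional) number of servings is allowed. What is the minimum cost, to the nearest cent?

$3.00

Cost per g of fiber: chickpeas $0.1250, carrots $0.1500, edamame $0.1714, tempeh $0.3375.
Take 3 servings of chickpeas: +24.0 g fiber for $3.00 (total $3.00, still need 0.0 g).
Greedy by cheapest-per-g is optimal for a single linear constraint, so the minimum cost is $3.00.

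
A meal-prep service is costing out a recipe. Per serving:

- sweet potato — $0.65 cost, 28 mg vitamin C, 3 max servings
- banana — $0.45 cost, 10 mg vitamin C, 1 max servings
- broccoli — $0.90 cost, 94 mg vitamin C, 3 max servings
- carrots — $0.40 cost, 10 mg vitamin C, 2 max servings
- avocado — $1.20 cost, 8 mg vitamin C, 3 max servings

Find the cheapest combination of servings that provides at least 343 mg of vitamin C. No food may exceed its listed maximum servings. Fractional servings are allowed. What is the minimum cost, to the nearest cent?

Cost per mg of vitamin C: broccoli $0.0096, sweet potato $0.0232, carrots $0.0400, banana $0.0450, avocado $0.1500.
Take 3 servings of broccoli: +282.0 mg vitamin C for $2.70 (total $2.70, still need 61.0 mg).
Take 2.179 servings of sweet potato: +61.0 mg vitamin C for $1.42 (total $4.12, still need 0.0 mg).
Filling from the cheapest source first is optimal under one linear minimum: $4.12.

$4.12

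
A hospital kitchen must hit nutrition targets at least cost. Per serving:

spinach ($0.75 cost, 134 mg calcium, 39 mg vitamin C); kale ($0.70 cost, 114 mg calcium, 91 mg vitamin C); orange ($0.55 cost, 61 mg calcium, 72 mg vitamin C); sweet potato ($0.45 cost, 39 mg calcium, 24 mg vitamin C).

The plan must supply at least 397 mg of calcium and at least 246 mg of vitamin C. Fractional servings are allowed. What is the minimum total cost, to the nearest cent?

$2.36

Minimising a linear cost over {calcium ≥ 397, vitamin C ≥ 246, servings ≥ 0} — the optimum is at a vertex, using one or two foods.
spinach only: max(397/134, 246/39) = 6.308 servings → $4.73.
kale only: max(397/114, 246/91) = 3.482 servings → $2.44.
orange only: max(397/61, 246/72) = 6.508 servings → $3.58.
sweet potato only: max(397/39, 246/24) = 10.25 servings → $4.61.
spinach + kale with both tight: 1.043 servings and 2.256 servings → $2.36.
spinach + orange with both tight: 1.868 servings and 2.405 servings → $2.72.
spinach + sweet potato: intersection lies outside the first quadrant.
kale + orange: intersection lies outside the first quadrant.
kale + sweet potato with both tight: 0.08118 servings and 9.942 servings → $4.53.
orange + sweet potato with both tight: 0.04911 servings and 10.1 servings → $4.57.
The minimum over all feasible corners is $2.36.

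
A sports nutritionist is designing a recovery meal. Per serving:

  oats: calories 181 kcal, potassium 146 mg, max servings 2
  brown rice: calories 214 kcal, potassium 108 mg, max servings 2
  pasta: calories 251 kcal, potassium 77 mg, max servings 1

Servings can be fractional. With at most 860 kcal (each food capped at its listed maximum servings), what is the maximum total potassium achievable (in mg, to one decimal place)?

529.5 mg

Potassium per kcal: oats 0.8066, brown rice 0.5047, pasta 0.3068.
Take 2 servings of oats: uses 362 kcal, +292.0 mg potassium (running total 292.0 mg).
Take 2 servings of brown rice: uses 428 kcal, +216.0 mg potassium (running total 508.0 mg).
Take 0.2789 servings of pasta: uses 70 kcal, +21.5 mg potassium (running total 529.5 mg).
Filling greedily by potassium-per-kcal is optimal for one linear limit, giving 529.5 mg.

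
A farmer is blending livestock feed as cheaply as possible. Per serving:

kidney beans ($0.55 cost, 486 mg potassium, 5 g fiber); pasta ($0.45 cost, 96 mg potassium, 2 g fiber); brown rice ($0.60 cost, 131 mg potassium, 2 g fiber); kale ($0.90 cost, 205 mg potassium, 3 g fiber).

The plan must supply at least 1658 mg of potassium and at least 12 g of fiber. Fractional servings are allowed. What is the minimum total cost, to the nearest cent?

At the optimum either one food covers both requirements or two foods hit both targets exactly; no other combination can be cheaper.
kidney beans only: max(1658/486, 12/5) = 3.412 servings → $1.88.
pasta only: max(1658/96, 12/2) = 17.27 servings → $7.77.
brown rice only: max(1658/131, 12/2) = 12.66 servings → $7.59.
kale only: max(1658/205, 12/3) = 8.088 servings → $7.28.
kidney beans + pasta: intersection lies outside the first quadrant.
kidney beans + brown rice with both targets exact would need a negative amount; discard.
kidney beans + kale: intersection lies outside the first quadrant.
pasta + brown rice: intersection lies outside the first quadrant.
pasta + kale with both targets exact would need a negative amount; discard.
brown rice + kale: intersection lies outside the first quadrant.
So the least-cost plan costs $1.88.

$1.88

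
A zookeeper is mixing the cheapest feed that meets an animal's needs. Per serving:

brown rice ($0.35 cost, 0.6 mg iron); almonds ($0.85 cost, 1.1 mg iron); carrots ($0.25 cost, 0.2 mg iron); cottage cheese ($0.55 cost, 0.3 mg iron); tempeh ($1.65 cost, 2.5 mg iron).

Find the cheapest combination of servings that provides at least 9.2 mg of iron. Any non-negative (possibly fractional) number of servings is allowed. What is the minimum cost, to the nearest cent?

$5.37

Cost per mg of iron: brown rice $0.5833, tempeh $0.6600, almonds $0.7727, carrots $1.2500, cottage cheese $1.8333.
With no serving limits, use only brown rice: 9.2 mg / 0.6 mg = 15.33 servings × $0.35 = $5.37.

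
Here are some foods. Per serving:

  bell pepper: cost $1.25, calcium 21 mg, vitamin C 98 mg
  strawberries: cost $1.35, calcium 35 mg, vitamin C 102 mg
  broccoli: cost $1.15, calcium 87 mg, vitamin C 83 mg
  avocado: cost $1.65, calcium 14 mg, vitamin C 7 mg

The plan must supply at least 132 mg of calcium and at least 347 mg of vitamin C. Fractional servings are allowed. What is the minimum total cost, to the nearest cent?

Check every corner: each single food scaled to meet both minima, and each pair solved so both constraints bind.
bell pepper only: max(132/21, 347/98) = 6.286 servings → $7.86.
strawberries only: max(132/35, 347/102) = 3.771 servings → $5.09.
broccoli only: max(132/87, 347/83) = 4.181 servings → $4.81.
avocado only: max(132/14, 347/7) = 49.57 servings → $81.79.
bell pepper + strawberries with both targets exact would need a negative amount; discard.
bell pepper + broccoli with both tight: 2.835 servings and 0.8328 servings → $4.50.
bell pepper + avocado with both tight: 3.211 servings and 4.611 servings → $11.62.
strawberries + broccoli with both tight: 3.222 servings and 0.221 servings → $4.60.
strawberries + avocado with both tight: 3.325 servings and 1.115 servings → $6.33.
broccoli + avocado with both targets exact would need a negative amount; discard.
So the least-cost plan costs $4.50.

$4.50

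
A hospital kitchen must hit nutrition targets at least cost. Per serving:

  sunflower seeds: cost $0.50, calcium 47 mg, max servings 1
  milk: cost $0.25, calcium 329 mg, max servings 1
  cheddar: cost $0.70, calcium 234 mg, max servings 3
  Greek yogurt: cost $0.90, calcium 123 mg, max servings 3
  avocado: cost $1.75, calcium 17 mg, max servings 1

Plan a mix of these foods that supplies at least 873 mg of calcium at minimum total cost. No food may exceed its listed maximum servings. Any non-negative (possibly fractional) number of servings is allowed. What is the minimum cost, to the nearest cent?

Cost per mg of calcium: milk $0.0008, cheddar $0.0030, Greek yogurt $0.0073, sunflower seeds $0.0106, avocado $0.1029.
Take 1 serving of milk: +329.0 mg calcium for $0.25 (total $0.25, still need 544.0 mg).
Take 2.325 servings of cheddar: +544.0 mg calcium for $1.63 (total $1.88, still need 0.0 mg).
Greedy by cheapest-per-mg is optimal for a single linear constraint, so the minimum cost is $1.88.

$1.88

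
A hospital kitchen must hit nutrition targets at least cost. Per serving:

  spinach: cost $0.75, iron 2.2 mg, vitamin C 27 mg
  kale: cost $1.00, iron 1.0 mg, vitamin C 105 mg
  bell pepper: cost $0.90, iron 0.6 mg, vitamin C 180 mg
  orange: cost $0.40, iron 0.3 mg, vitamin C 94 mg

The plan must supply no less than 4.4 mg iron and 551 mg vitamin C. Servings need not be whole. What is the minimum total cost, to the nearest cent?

The cheapest plan sits at a corner of the feasible region — with two constraints it uses at most two foods.
spinach only: max(4.4/2.2, 551/27) = 20.41 servings → $15.31.
kale only: max(4.4/1.0, 551/105) = 5.248 servings → $5.25.
bell pepper only: max(4.4/0.6, 551/180) = 7.333 servings → $6.60.
orange only: max(4.4/0.3, 551/94) = 14.67 servings → $5.87.
spinach + kale: the both-tight solution has a negative serving — not a feasible corner.
spinach + bell pepper with both tight: 1.215 servings and 2.879 servings → $3.50.
spinach + orange with both tight: 1.25 servings and 5.503 servings → $3.14.
kale + bell pepper with both tight: 3.944 servings and 0.7607 servings → $4.63.
kale + orange with both tight: 3.973 servings and 1.424 servings → $4.54.
bell pepper + orange: the both-tight solution has a negative serving — not a feasible corner.
The minimum over all feasible corners is $3.14.

$3.14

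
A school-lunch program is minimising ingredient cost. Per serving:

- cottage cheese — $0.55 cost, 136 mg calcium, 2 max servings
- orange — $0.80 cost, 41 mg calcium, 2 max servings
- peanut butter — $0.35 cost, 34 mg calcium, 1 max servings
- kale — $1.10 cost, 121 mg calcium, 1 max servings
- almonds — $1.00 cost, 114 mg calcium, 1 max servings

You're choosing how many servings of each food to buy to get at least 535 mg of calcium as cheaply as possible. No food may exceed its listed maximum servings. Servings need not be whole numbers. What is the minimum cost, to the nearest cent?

$3.49

Cost per mg of calcium: cottage cheese $0.0040, almonds $0.0088, kale $0.0091, peanut butter $0.0103, orange $0.0195.
Take 2 servings of cottage cheese: +272.0 mg calcium for $1.10 (total $1.10, still need 263.0 mg).
Take 1 serving of almonds: +114.0 mg calcium for $1.00 (total $2.10, still need 149.0 mg).
Take 1 serving of kale: +121.0 mg calcium for $1.10 (total $3.20, still need 28.0 mg).
Take 0.8235 servings of peanut butter: +28.0 mg calcium for $0.29 (total $3.49, still need 0.0 mg).
Filling from the cheapest source first is optimal under one linear minimum: $3.49.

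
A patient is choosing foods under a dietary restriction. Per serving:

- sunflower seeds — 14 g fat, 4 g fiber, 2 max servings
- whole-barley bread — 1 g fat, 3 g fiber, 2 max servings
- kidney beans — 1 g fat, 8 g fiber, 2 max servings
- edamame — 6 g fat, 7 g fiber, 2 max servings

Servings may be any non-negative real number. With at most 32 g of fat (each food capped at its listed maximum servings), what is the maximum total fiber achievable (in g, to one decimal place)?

40.6 g

Fiber per g fat: kidney beans 8, whole-barley bread 3, edamame 1.167, sunflower seeds 0.2857.
Take 2 servings of kidney beans: uses 2 g fat, +16.0 g fiber (running total 16.0 g).
Take 2 servings of whole-barley bread: uses 2 g fat, +6.0 g fiber (running total 22.0 g).
Take 2 servings of edamame: uses 12 g fat, +14.0 g fiber (running total 36.0 g).
Take 1.143 servings of sunflower seeds: uses 16 g fat, +4.6 g fiber (running total 40.6 g).
Greedy by best ratio exhausts the fat allowance optimally: 40.6 g.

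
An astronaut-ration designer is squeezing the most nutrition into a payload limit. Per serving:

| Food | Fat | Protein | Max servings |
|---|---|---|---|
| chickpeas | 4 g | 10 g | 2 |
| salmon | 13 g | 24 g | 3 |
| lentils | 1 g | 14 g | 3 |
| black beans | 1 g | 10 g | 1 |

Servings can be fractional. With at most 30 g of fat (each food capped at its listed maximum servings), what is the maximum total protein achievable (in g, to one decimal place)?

Protein per g fat: lentils 14, black beans 10, chickpeas 2.5, salmon 1.846.
Take 3 servings of lentils: uses 3 g fat, +42.0 g protein (running total 42.0 g).
Take 1 serving of black beans: uses 1 g fat, +10.0 g protein (running total 52.0 g).
Take 2 servings of chickpeas: uses 8 g fat, +20.0 g protein (running total 72.0 g).
Take 1.385 servings of salmon: uses 18 g fat, +33.2 g protein (running total 105.2 g).
Greedy by best ratio exhausts the fat allowance optimally: 105.2 g.

105.2 g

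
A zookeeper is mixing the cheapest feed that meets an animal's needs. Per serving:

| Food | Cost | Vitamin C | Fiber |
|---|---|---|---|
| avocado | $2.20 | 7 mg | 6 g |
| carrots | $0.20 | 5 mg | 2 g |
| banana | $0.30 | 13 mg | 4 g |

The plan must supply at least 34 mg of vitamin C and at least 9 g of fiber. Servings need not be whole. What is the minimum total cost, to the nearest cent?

Two binding constraints pin down two serving amounts, so the optimal mix uses at most two foods. The candidates are each food alone (scaled to the tighter of vitamin C/fiber) and each pair with both constraints tight.
avocado only: max(34/7, 9/6) = 4.857 servings → $10.69.
carrots only: max(34/5, 9/2) = 6.8 servings → $1.36.
banana only: max(34/13, 9/4) = 2.615 servings → $0.78.
avocado + carrots: intersection lies outside the first quadrant.
avocado + banana: intersection lies outside the first quadrant.
carrots + banana: intersection lies outside the first quadrant.
Cheapest feasible corner: $0.78.

$0.78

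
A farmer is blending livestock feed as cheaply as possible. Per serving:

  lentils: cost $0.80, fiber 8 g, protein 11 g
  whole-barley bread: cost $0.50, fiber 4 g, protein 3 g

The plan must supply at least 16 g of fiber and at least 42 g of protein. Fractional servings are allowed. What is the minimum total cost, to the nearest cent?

$3.05

Minimising a linear cost over {fiber ≥ 16, protein ≥ 42, servings ≥ 0} — the optimum is at a vertex, using one or two foods.
lentils only: max(16/8, 42/11) = 3.818 servings → $3.05.
whole-barley bread only: max(16/4, 42/3) = 14 servings → $7.00.
lentils + whole-barley bread: intersection lies outside the first quadrant.
Cheapest feasible corner: $3.05.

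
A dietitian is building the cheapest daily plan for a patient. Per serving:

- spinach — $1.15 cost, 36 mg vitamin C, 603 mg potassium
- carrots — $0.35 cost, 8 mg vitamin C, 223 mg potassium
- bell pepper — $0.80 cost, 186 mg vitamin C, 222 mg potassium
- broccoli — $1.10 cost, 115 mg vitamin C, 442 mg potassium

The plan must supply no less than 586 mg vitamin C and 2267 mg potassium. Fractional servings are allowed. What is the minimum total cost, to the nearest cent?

$4.84

An LP optimum is at a vertex; with two nutrient constraints at most two foods are used. Check each candidate.
spinach only: max(586/36, 2267/603) = 16.28 servings → $18.72.
carrots only: max(586/8, 2267/223) = 73.25 servings → $25.64.
bell pepper only: max(586/186, 2267/222) = 10.21 servings → $8.17.
broccoli only: max(586/115, 2267/442) = 5.129 servings → $5.64.
spinach + carrots: intersection lies outside the first quadrant.
spinach + bell pepper with both tight: 2.799 servings and 2.609 servings → $5.31.
spinach + broccoli with both tight: 0.03168 servings and 5.086 servings → $5.63.
carrots + bell pepper with both tight: 7.344 servings and 2.835 servings → $4.84.
carrots + broccoli with both tight: 0.07658 servings and 5.09 servings → $5.63.
bell pepper + broccoli: the both-tight solution has a negative serving — not a feasible corner.
Cheapest feasible corner: $4.84.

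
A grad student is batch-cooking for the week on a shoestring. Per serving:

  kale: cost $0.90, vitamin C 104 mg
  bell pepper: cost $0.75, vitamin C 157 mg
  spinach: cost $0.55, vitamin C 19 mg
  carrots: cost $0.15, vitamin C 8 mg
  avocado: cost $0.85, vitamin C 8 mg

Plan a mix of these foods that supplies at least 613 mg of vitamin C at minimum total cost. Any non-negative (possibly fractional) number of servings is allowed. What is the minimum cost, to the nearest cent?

Cost per mg of vitamin C: bell pepper $0.0048, kale $0.0087, carrots $0.0187, spinach $0.0289, avocado $0.1062.
With no serving limits, use only bell pepper: 613 mg / 157 mg = 3.904 servings × $0.75 = $2.93.

$2.93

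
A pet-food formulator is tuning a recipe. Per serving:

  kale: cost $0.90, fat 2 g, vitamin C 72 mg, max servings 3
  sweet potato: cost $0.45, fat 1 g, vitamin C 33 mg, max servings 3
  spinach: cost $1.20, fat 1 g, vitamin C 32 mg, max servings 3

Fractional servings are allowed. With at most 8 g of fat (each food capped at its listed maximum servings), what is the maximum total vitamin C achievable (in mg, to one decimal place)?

Vitamin C per g fat: kale 36, sweet potato 33, spinach 32.
Take 3 servings of kale: uses 6 g fat, +216.0 mg vitamin C (running total 216.0 mg).
Take 2 servings of sweet potato: uses 2 g fat, +66.0 mg vitamin C (running total 282.0 mg).
Greedy by best ratio exhausts the fat allowance optimally: 282.0 mg.

282.0 mg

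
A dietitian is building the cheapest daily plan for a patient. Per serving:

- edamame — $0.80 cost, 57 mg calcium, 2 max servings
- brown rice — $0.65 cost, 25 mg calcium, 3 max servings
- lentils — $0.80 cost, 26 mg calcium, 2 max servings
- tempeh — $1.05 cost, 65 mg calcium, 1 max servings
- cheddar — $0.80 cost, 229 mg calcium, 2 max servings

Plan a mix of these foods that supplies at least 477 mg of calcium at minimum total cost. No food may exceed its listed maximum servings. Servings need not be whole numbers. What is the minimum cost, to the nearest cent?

$1.87

Cost per mg of calcium: cheddar $0.0035, edamame $0.0140, tempeh $0.0162, brown rice $0.0260, lentils $0.0308.
Take 2 servings of cheddar: +458.0 mg calcium for $1.60 (total $1.60, still need 19.0 mg).
Take 0.3333 servings of edamame: +19.0 mg calcium for $0.27 (total $1.87, still need 0.0 mg).
Filling from the cheapest source first is optimal under one linear minimum: $1.87.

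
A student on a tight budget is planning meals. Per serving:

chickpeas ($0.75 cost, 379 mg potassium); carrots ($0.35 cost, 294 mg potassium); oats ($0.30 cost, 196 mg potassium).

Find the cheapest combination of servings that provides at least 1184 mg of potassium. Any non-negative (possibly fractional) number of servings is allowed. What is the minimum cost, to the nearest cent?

$1.41

Cost per mg of potassium: carrots $0.0012, oats $0.0015, chickpeas $0.0020.
With no serving limits, use only carrots: 1184 mg / 294 mg = 4.027 servings × $0.35 = $1.41.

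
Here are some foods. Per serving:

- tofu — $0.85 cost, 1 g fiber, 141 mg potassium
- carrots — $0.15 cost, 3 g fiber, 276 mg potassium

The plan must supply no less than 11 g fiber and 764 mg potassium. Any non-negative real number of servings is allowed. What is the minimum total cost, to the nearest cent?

$0.55

Minimising a linear cost over {fiber ≥ 11, potassium ≥ 764, servings ≥ 0} — the optimum is at a vertex, using one or two foods.
tofu only: max(11/1, 764/141) = 11 servings → $9.35.
carrots only: max(11/3, 764/276) = 3.667 servings → $0.55.
tofu + carrots: the both-tight solution has a negative serving — not a feasible corner.
The minimum over all feasible corners is $0.55.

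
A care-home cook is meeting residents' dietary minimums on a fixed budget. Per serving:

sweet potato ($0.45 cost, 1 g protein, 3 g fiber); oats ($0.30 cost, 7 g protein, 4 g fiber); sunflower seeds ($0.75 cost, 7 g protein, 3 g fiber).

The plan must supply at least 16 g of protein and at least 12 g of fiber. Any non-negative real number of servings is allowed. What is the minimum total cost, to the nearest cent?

This is a tiny linear program; its minimum lies at a vertex of the feasible set. List the vertices and price them.
sweet potato only: max(16/1, 12/3) = 16 servings → $7.20.
oats only: max(16/7, 12/4) = 3 servings → $0.90.
sunflower seeds only: max(16/7, 12/3) = 4 servings → $3.00.
sweet potato + oats with both tight: 1.176 servings and 2.118 servings → $1.16.
sweet potato + sunflower seeds with both tight: 2 servings and 2 servings → $2.40.
oats + sunflower seeds with both targets exact would need a negative amount; discard.
So the least-cost plan costs $0.90.

$0.90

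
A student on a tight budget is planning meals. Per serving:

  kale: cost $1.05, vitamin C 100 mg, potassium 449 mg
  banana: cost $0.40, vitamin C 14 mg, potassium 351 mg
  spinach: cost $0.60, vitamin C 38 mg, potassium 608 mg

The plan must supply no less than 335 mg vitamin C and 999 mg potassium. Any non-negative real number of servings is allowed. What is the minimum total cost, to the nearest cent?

$3.52

This is a tiny linear program; its minimum lies at a vertex of the feasible set. List the vertices and price them.
kale only: max(335/100, 999/449) = 3.35 servings → $3.52.
banana only: max(335/14, 999/351) = 23.93 servings → $9.57.
spinach only: max(335/38, 999/608) = 8.816 servings → $5.29.
kale + banana: intersection lies outside the first quadrant.
kale + spinach: intersection lies outside the first quadrant.
banana + spinach with both targets exact would need a negative amount; discard.
So the least-cost plan costs $3.52.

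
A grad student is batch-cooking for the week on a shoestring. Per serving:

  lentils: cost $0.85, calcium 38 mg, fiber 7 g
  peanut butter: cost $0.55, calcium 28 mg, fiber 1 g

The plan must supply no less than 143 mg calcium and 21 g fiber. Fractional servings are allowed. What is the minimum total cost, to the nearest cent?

With two linear requirements the optimum uses one or two foods; enumerate the corners.
lentils only: max(143/38, 21/7) = 3.763 servings → $3.20.
peanut butter only: max(143/28, 21/1) = 21 servings → $11.55.
lentils + peanut butter with both tight: 2.816 servings and 1.285 servings → $3.10.
Cheapest feasible corner: $3.10.

$3.10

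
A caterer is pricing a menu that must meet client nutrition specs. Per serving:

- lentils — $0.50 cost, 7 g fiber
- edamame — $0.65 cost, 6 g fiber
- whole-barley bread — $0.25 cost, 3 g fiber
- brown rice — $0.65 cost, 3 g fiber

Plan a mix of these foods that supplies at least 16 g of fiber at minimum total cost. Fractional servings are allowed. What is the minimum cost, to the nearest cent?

Cost per g of fiber: lentils $0.0714, whole-barley bread $0.0833, edamame $0.1083, brown rice $0.2167.
With no serving limits, use only lentils: 16 g / 7 g = 2.286 servings × $0.50 = $1.14.

$1.14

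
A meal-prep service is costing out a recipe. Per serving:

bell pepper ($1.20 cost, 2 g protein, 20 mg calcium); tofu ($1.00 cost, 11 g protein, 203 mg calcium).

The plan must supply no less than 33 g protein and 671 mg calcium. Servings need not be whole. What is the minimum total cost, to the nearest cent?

$3.31

bell pepper only: max(33/2, 671/20) = 33.55 servings → $40.26.
tofu only: max(33/11, 671/203) = 3.305 servings → $3.31.
bell pepper + tofu with both targets exact would need a negative amount; discard.
Cheapest feasible corner: $3.31.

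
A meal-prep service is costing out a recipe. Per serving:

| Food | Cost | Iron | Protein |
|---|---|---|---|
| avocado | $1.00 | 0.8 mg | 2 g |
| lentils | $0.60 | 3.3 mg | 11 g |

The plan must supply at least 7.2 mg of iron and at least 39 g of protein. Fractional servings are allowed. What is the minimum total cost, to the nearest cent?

A basic optimal solution has at most two foods positive. Try each food alone and each pair with both targets met exactly.
avocado only: max(7.2/0.8, 39/2) = 19.5 servings → $19.50.
lentils only: max(7.2/3.3, 39/11) = 3.545 servings → $2.13.
avocado + lentils: the both-tight solution has a negative serving — not a feasible corner.
So the least-cost plan costs $2.13.

$2.13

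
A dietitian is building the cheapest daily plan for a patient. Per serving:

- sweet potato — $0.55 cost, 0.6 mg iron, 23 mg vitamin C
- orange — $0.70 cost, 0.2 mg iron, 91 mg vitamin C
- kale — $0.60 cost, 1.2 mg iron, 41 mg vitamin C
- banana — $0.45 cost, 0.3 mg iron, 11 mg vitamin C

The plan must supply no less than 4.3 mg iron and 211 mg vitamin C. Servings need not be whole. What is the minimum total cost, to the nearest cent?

Check every corner: each single food scaled to meet both minima, and each pair solved so both constraints bind.
sweet potato only: max(4.3/0.6, 211/23) = 9.174 servings → $5.05.
orange only: max(4.3/0.2, 211/91) = 21.5 servings → $15.05.
kale only: max(4.3/1.2, 211/41) = 5.146 servings → $3.09.
banana only: max(4.3/0.3, 211/11) = 19.18 servings → $8.63.
sweet potato + orange with both tight: 6.982 servings and 0.554 servings → $4.23.
sweet potato + kale: intersection lies outside the first quadrant.
sweet potato + banana with both targets exact would need a negative amount; discard.
orange + kale with both tight: 0.7614 servings and 3.456 servings → $2.61.
orange + banana with both tight: 0.6375 servings and 13.91 servings → $6.70.
kale + banana: the both-tight solution has a negative serving — not a feasible corner.
The minimum over all feasible corners is $2.61.

$2.61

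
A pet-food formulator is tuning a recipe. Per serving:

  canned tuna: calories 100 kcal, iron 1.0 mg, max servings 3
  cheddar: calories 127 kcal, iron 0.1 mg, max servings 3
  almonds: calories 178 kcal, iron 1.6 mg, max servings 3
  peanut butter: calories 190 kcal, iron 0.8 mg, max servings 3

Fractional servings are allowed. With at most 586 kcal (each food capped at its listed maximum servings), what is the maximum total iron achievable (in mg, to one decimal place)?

5.6 mg

Iron per kcal: canned tuna 0.01, almonds 0.008989, peanut butter 0.004211, cheddar 0.0007874.
Take 3 servings of canned tuna: uses 300 kcal, +3.0 mg iron (running total 3.0 mg).
Take 1.607 servings of almonds: uses 286 kcal, +2.6 mg iron (running total 5.6 mg).
Filling greedily by iron-per-kcal is optimal for one linear limit, giving 5.6 mg.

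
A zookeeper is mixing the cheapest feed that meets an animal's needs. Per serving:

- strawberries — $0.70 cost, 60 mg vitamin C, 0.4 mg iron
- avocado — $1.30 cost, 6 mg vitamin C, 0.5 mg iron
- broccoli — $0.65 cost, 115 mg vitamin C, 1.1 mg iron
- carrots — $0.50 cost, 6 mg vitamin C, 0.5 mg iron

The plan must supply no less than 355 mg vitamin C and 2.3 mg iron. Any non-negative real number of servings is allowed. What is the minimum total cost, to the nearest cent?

$2.01

For a min-cost LP with two ≥-constraints, a basic feasible solution has at most two positive variables.
strawberries only: max(355/60, 2.3/0.4) = 5.917 servings → $4.14.
avocado only: max(355/6, 2.3/0.5) = 59.17 servings → $76.92.
broccoli only: max(355/115, 2.3/1.1) = 3.087 servings → $2.01.
carrots only: max(355/6, 2.3/0.5) = 59.17 servings → $29.58.
strawberries + avocado: intersection lies outside the first quadrant.
strawberries + broccoli: intersection lies outside the first quadrant.
strawberries + carrots: intersection lies outside the first quadrant.
avocado + broccoli: the both-tight solution has a negative serving — not a feasible corner.
avocado + carrots (both tight): parallel constraints — no distinct corner.
broccoli + carrots: intersection lies outside the first quadrant.
The minimum over all feasible corners is $2.01.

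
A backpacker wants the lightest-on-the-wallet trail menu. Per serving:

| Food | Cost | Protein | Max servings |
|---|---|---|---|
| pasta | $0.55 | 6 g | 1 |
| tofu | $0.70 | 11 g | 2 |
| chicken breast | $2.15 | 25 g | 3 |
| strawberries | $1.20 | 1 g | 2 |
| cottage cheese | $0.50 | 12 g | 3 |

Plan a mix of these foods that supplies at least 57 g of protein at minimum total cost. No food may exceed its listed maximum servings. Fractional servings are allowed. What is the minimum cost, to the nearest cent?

$2.84

Cost per g of protein: cottage cheese $0.0417, tofu $0.0636, chicken breast $0.0860, pasta $0.0917, strawberries $1.2000.
Take 3 servings of cottage cheese: +36.0 g protein for $1.50 (total $1.50, still need 21.0 g).
Take 1.909 servings of tofu: +21.0 g protein for $1.34 (total $2.84, still need 0.0 g).
Filling from the cheapest source first is optimal under one linear minimum: $2.84.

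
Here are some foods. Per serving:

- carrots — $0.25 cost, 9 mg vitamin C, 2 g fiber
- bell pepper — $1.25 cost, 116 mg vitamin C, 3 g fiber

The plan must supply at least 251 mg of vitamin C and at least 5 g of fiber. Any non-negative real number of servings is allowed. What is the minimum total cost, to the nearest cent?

Minimising a linear cost over {vitamin C ≥ 251, fiber ≥ 5, servings ≥ 0} — the optimum is at a vertex, using one or two foods.
carrots only: max(251/9, 5/2) = 27.89 servings → $6.97.
bell pepper only: max(251/116, 5/3) = 2.164 servings → $2.70.
carrots + bell pepper: the both-tight solution has a negative serving — not a feasible corner.
So the least-cost plan costs $2.70.

$2.70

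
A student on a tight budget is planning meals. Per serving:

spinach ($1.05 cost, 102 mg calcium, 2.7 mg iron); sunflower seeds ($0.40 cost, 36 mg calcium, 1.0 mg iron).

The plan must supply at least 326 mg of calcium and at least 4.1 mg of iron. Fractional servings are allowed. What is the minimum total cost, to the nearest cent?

$3.36

spinach only: max(326/102, 4.1/2.7) = 3.196 servings → $3.36.
sunflower seeds only: max(326/36, 4.1/1.0) = 9.056 servings → $3.62.
spinach + sunflower seeds with both targets exact would need a negative amount; discard.
The minimum over all feasible corners is $3.36.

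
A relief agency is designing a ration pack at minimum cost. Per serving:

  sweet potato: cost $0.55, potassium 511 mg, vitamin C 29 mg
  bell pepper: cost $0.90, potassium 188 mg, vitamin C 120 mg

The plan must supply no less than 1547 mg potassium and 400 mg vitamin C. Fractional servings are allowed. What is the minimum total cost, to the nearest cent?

The cheapest plan sits at a corner of the feasible region — with two constraints it uses at most two foods.
sweet potato only: max(1547/511, 400/29) = 13.79 servings → $7.59.
bell pepper only: max(1547/188, 400/120) = 8.229 servings → $7.41.
sweet potato + bell pepper with both tight: 1.977 servings and 2.856 servings → $3.66.
So the least-cost plan costs $3.66.

$3.66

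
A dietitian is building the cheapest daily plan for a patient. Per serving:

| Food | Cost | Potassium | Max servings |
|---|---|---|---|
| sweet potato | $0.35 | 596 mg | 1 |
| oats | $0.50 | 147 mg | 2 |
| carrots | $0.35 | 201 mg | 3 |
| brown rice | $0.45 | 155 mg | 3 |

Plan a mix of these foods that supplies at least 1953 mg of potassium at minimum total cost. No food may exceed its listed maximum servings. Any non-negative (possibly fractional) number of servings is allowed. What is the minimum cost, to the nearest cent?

$3.73

Cost per mg of potassium: sweet potato $0.0006, carrots $0.0017, brown rice $0.0029, oats $0.0034.
Take 1 serving of sweet potato: +596.0 mg potassium for $0.35 (total $0.35, still need 1357.0 mg).
Take 3 servings of carrots: +603.0 mg potassium for $1.05 (total $1.40, still need 754.0 mg).
Take 3 servings of brown rice: +465.0 mg potassium for $1.35 (total $2.75, still need 289.0 mg).
Take 1.966 servings of oats: +289.0 mg potassium for $0.98 (total $3.73, still need 0.0 mg).
Greedy by cheapest-per-mg is optimal for a single linear constraint, so the minimum cost is $3.73.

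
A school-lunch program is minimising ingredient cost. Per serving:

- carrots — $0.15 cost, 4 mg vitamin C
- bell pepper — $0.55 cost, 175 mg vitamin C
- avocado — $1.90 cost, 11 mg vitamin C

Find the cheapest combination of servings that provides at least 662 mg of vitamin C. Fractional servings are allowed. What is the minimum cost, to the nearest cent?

$2.08

Cost per mg of vitamin C: bell pepper $0.0031, carrots $0.0375, avocado $0.1727.
With no serving limits, use only bell pepper: 662 mg / 175 mg = 3.783 servings × $0.55 = $2.08.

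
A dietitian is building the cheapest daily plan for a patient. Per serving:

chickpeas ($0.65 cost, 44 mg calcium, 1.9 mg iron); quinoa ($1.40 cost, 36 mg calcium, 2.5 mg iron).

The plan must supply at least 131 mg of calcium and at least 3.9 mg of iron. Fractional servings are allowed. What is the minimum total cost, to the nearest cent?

Minimising a linear cost over {calcium ≥ 131, iron ≥ 3.9, servings ≥ 0} — the optimum is at a vertex, using one or two foods.
chickpeas only: max(131/44, 3.9/1.9) = 2.977 servings → $1.94.
quinoa only: max(131/36, 3.9/2.5) = 3.639 servings → $5.09.
chickpeas + quinoa with both targets exact would need a negative amount; discard.
So the least-cost plan costs $1.94.

$1.94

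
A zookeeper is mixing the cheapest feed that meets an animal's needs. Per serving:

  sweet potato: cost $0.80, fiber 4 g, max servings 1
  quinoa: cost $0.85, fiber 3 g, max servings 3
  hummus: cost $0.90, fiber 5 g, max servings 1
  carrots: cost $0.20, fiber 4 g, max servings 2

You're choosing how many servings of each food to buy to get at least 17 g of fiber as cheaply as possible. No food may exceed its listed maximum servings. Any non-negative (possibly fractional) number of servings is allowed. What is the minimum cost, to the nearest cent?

Cost per g of fiber: carrots $0.0500, hummus $0.1800, sweet potato $0.2000, quinoa $0.2833.
Take 2 servings of carrots: +8.0 g fiber for $0.40 (total $0.40, still need 9.0 g).
Take 1 serving of hummus: +5.0 g fiber for $0.90 (total $1.30, still need 4.0 g).
Take 1 serving of sweet potato: +4.0 g fiber for $0.80 (total $2.10, still need 0.0 g).
Greedy by cheapest-per-g is optimal for a single linear constraint, so the minimum cost is $2.10.

$2.10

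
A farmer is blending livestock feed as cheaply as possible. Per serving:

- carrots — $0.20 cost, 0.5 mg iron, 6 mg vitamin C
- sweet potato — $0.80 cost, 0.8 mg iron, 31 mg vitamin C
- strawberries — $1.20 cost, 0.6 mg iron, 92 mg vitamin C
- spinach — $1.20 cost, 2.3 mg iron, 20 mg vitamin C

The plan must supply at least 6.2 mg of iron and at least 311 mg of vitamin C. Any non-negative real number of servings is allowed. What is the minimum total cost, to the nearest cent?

The cheapest plan sits at a corner of the feasible region — with two constraints it uses at most two foods.
carrots only: max(6.2/0.5, 311/6) = 51.83 servings → $10.37.
sweet potato only: max(6.2/0.8, 311/31) = 10.03 servings → $8.03.
strawberries only: max(6.2/0.6, 311/92) = 10.33 servings → $12.40.
spinach only: max(6.2/2.3, 311/20) = 15.55 servings → $18.66.
carrots + sweet potato: intersection lies outside the first quadrant.
carrots + strawberries with both tight: 9.052 servings and 2.79 servings → $5.16.
carrots + spinach with both targets exact would need a negative amount; discard.
sweet potato + strawberries with both tight: 6.978 servings and 1.029 servings → $6.82.
sweet potato + spinach with both targets exact would need a negative amount; discard.
strawberries + spinach with both tight: 2.962 servings and 1.923 servings → $5.86.
So the least-cost plan costs $5.16.

$5.16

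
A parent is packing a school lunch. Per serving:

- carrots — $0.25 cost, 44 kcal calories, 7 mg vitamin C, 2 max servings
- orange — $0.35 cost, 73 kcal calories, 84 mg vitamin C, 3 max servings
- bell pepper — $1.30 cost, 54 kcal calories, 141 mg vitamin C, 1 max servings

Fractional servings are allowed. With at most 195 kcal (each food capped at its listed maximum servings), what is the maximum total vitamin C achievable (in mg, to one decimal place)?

303.2 mg

Vitamin C per kcal: bell pepper 2.611, orange 1.151, carrots 0.1591.
Take 1 serving of bell pepper: uses 54 kcal, +141.0 mg vitamin C (running total 141.0 mg).
Take 1.932 servings of orange: uses 141 kcal, +162.2 mg vitamin C (running total 303.2 mg).
Greedy by best ratio exhausts the calories allowance optimally: 303.2 mg.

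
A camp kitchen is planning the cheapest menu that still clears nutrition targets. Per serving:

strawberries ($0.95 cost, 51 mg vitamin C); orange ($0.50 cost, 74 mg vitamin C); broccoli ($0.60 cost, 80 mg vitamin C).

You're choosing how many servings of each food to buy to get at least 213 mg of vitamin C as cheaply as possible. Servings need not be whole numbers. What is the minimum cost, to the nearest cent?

Cost per mg of vitamin C: orange $0.0068, broccoli $0.0075, strawberries $0.0186.
With no serving limits, use only orange: 213 mg / 74 mg = 2.878 servings × $0.50 = $1.44.

$1.44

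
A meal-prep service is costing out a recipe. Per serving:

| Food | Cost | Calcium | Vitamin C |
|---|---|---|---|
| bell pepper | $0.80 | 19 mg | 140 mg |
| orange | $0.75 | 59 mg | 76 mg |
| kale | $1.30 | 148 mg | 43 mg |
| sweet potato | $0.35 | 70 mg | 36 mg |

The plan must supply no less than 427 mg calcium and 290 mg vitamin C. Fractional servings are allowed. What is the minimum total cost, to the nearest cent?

$2.52

bell pepper only: max(427/19, 290/140) = 22.47 servings → $17.98.
orange only: max(427/59, 290/76) = 7.237 servings → $5.43.
kale only: max(427/148, 290/43) = 6.744 servings → $8.77.
sweet potato only: max(427/70, 290/36) = 8.056 servings → $2.82.
bell pepper + orange: intersection lies outside the first quadrant.
bell pepper + kale with both tight: 1.234 servings and 2.727 servings → $4.53.
bell pepper + sweet potato with both tight: 0.5406 servings and 5.953 servings → $2.52.
orange + kale with both tight: 2.819 servings and 1.761 servings → $4.40.
orange + sweet potato with both tight: 1.542 servings and 4.8 servings → $2.84.
kale + sweet potato with both targets exact would need a negative amount; discard.
So the least-cost plan costs $2.52.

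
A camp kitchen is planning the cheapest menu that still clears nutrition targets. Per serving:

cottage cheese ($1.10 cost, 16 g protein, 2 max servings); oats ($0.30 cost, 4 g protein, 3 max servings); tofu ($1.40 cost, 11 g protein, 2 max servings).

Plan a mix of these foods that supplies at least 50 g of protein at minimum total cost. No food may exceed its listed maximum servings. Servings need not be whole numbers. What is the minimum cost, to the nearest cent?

$3.86

Cost per g of protein: cottage cheese $0.0688, oats $0.0750, tofu $0.1273.
Take 2 servings of cottage cheese: +32.0 g protein for $2.20 (total $2.20, still need 18.0 g).
Take 3 servings of oats: +12.0 g protein for $0.90 (total $3.10, still need 6.0 g).
Take 0.5455 servings of tofu: +6.0 g protein for $0.76 (total $3.86, still need 0.0 g).
Filling from the cheapest source first is optimal under one linear minimum: $3.86.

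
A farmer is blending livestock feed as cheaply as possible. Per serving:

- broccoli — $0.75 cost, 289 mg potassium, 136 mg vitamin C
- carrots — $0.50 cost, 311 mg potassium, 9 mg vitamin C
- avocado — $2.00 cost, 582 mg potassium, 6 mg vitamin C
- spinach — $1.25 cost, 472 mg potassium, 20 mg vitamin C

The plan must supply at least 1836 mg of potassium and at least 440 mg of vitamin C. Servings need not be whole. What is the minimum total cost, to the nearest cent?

$3.82

For a min-cost LP with two ≥-constraints, a basic feasible solution has at most two positive variables.
broccoli only: max(1836/289, 440/136) = 6.353 servings → $4.76.
carrots only: max(1836/311, 440/9) = 48.89 servings → $24.44.
avocado only: max(1836/582, 440/6) = 73.33 servings → $146.67.
spinach only: max(1836/472, 440/20) = 22 servings → $27.50.
broccoli + carrots with both tight: 3.031 servings and 3.087 servings → $3.82.
broccoli + avocado with both tight: 3.165 servings and 1.583 servings → $5.54.
broccoli + spinach with both tight: 2.927 servings and 2.098 servings → $4.82.
carrots + avocado with both targets exact would need a negative amount; discard.
carrots + spinach: the both-tight solution has a negative serving — not a feasible corner.
avocado + spinach: intersection lies outside the first quadrant.
So the least-cost plan costs $3.82.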